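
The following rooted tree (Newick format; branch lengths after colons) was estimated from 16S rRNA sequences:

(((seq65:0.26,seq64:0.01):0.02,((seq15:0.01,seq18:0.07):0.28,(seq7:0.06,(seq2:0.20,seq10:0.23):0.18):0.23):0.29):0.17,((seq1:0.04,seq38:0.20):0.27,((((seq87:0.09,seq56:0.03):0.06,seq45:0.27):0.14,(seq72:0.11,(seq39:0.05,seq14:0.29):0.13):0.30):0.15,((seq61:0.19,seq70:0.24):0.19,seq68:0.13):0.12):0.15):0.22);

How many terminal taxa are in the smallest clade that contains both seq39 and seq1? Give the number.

11

The MRCA of seq39 and seq1 is the node subtending ((seq1,seq38),((((seq87,seq56),seq45),(seq72,(seq39,seq14))),((seq61,seq70),seq68))).
That clade contains 11 terminal taxa: seq1, seq14, seq38, seq39, seq45, seq56, seq61, seq68, seq70, seq72, seq87.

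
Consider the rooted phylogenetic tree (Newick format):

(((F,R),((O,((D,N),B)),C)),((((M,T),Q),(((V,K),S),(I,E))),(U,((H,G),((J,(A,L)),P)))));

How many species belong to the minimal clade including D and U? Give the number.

22

The MRCA of D and U is the root, so the clade is the entire tree.
That clade contains 22 terminal taxa: A, B, C, D, E, F, G, H, I, J, K, L, M, N, O, P, Q, R, S, T, U, V.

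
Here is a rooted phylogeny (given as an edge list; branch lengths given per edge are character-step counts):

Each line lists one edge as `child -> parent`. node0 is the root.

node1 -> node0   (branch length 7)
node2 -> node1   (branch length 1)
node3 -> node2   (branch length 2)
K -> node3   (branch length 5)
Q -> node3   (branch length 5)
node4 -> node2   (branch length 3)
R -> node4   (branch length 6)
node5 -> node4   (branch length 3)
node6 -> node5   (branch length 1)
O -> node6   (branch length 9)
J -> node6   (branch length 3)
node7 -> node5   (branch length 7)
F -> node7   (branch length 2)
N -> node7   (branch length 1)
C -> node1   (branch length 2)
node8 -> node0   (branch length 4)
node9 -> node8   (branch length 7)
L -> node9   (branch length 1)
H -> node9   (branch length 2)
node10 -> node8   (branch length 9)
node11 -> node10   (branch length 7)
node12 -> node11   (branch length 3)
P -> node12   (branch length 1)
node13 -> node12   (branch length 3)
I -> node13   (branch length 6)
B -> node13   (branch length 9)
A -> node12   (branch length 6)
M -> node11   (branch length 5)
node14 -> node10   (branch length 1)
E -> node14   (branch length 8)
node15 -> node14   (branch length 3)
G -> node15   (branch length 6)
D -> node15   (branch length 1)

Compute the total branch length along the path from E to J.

The path runs E → … → MRCA → … → J; the MRCA is the root of the tree.
Branch lengths along that path: 8 + 1 + 9 + 4 + 7 + 1 + 3 + 3 + 1 + 3 = 40.

40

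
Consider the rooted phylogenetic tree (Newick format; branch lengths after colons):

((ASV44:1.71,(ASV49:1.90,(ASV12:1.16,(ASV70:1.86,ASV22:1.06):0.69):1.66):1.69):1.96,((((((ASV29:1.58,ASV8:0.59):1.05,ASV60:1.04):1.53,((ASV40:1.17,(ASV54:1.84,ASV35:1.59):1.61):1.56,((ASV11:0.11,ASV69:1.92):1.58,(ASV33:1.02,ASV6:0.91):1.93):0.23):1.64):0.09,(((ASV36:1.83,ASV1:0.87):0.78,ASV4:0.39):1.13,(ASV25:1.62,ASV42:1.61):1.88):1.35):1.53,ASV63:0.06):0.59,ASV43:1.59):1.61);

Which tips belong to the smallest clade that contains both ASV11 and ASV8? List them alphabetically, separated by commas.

ASV11, ASV29, ASV33, ASV35, ASV40, ASV54, ASV6, ASV60, ASV69, ASV8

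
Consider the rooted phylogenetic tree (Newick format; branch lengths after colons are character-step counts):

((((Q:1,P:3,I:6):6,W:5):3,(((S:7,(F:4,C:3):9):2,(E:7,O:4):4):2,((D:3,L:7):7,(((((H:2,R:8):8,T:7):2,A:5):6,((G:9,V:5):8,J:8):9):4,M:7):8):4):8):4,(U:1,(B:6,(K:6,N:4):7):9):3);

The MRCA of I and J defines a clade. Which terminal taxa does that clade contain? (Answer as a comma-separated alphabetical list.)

A, C, D, E, F, G, H, I, J, L, M, O, P, Q, R, S, T, V, W

Tracing I: it sits inside (Q,P,I).
Tracing J: it sits inside ((G,V),J).
The smallest clade enclosing both is (((Q,P,I),W),(((S,(F,C)),(E,O)),((D,L),(((((H,R),T),A),((G,V),J)),M)))); the answer is its 19 terminal taxa in alphabetical order.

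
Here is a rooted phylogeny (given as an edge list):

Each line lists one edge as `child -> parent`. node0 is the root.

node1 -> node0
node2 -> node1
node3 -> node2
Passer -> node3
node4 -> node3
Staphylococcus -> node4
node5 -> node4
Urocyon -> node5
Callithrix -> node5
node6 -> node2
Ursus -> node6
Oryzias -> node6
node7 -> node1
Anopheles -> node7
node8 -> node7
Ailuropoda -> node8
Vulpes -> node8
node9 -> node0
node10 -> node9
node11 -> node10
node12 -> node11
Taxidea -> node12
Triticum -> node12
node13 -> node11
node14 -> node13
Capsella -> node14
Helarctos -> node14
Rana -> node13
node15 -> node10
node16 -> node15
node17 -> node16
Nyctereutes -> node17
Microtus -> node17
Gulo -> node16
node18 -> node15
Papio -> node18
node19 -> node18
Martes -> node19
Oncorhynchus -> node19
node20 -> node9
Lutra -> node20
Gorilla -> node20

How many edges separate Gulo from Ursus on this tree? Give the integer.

The MRCA of Gulo and Ursus is the root of the tree.
From Gulo up to that node: 5 branches. From Ursus up to the same node: 4 branches. Total: 5 + 4 = 9.

9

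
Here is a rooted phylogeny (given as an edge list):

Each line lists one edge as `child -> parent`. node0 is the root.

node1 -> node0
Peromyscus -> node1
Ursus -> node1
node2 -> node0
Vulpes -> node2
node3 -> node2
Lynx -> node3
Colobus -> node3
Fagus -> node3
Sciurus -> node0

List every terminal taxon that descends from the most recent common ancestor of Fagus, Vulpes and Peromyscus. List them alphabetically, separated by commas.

Colobus, Fagus, Lynx, Peromyscus, Sciurus, Ursus, Vulpes

Tracing Fagus: it sits inside (Lynx,Colobus,Fagus).
Tracing Vulpes: it sits inside (Vulpes,(Lynx,Colobus,Fagus)).
Tracing Peromyscus: it sits inside (Peromyscus,Ursus).
The smallest clade enclosing all 3 is the whole tree (their MRCA is the root), so the answer is all 7 tips in alphabetical order.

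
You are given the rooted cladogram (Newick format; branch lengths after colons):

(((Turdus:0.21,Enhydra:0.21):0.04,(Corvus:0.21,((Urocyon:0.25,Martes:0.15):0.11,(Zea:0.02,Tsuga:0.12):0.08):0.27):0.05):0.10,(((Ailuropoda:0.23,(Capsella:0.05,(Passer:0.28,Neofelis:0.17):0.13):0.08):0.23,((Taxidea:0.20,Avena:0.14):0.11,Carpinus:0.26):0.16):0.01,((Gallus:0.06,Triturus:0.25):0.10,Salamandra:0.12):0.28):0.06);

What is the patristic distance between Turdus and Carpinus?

0.84

The path runs Turdus → … → MRCA → … → Carpinus; the MRCA is the root of the tree.
Branch lengths along that path: 0.21 + 0.04 + 0.10 + 0.06 + 0.01 + 0.16 + 0.26 = 0.84.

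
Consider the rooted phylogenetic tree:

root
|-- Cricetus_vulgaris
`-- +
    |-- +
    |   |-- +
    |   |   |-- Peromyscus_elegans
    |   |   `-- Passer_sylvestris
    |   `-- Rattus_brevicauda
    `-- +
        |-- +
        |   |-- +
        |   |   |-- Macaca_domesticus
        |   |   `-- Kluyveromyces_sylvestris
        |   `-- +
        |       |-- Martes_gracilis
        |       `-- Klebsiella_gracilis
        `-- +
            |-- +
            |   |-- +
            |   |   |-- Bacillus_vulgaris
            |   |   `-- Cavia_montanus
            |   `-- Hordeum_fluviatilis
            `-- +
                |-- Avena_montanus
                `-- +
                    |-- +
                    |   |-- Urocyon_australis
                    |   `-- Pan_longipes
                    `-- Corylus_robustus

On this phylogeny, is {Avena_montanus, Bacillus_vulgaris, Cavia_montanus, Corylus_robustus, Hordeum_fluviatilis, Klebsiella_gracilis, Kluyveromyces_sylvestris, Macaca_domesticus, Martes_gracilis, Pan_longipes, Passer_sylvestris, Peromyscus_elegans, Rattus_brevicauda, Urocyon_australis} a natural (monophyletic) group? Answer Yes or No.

The most recent common ancestor of these taxa subtends (((Peromyscus_elegans,Passer_sylvestris),Rattus_brevicauda),(((Macaca_domesticus,Kluyveromyces_sylvestris),(Martes_gracilis,Klebsiella_gracilis)),(((Bacillus_vulgaris,Cavia_montanus),Hordeum_fluviatilis),(Avena_montanus,((Urocyon_australis,Pan_longipes),Corylus_robustus))))).
That clade has exactly 14 tips — every listed taxon and nothing else — so the group is monophyletic.

Yes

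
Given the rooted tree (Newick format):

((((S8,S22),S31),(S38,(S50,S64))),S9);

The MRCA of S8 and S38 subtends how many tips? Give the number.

6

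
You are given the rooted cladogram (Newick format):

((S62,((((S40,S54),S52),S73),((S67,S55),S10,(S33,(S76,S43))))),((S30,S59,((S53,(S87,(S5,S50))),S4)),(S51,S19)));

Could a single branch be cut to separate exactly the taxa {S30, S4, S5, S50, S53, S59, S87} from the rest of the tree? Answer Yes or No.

Yes

The most recent common ancestor of these taxa subtends (S30,S59,((S53,(S87,(S5,S50))),S4)).
That clade has exactly 7 tips — every listed taxon and nothing else — so the group is monophyletic.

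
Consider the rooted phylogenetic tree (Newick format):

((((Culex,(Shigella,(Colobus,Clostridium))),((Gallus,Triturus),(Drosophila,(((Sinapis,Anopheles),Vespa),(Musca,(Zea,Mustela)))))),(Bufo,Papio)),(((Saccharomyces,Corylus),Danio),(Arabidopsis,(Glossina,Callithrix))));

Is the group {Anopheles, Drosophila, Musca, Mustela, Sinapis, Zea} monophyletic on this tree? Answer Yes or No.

The MRCA of the listed taxa subtends (Drosophila,(((Sinapis,Anopheles),Vespa),(Musca,(Zea,Mustela)))).
That clade also contains Vespa, which is not in the proposed group, so the group is not monophyletic.

No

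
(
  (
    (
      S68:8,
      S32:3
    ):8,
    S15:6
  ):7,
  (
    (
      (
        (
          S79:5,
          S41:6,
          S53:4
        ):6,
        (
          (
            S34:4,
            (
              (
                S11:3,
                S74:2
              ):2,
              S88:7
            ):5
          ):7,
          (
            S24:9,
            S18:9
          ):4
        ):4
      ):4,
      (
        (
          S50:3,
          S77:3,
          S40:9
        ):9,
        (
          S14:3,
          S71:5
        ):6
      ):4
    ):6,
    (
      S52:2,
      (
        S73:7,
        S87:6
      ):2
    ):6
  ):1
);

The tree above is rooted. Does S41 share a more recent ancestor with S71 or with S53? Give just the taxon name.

S53

The MRCA of S41 and S53 subtends (S79,S41,S53) (3 taxa).
The MRCA of S41 and S71 subtends (((S79,S41,S53),((S34,((S11,S74),S88)),(S24,S18))),((S50,S77,S40),(S14,S71))) (14 taxa).
The first is nested inside the second, so S41 shares a more recent common ancestor with S53.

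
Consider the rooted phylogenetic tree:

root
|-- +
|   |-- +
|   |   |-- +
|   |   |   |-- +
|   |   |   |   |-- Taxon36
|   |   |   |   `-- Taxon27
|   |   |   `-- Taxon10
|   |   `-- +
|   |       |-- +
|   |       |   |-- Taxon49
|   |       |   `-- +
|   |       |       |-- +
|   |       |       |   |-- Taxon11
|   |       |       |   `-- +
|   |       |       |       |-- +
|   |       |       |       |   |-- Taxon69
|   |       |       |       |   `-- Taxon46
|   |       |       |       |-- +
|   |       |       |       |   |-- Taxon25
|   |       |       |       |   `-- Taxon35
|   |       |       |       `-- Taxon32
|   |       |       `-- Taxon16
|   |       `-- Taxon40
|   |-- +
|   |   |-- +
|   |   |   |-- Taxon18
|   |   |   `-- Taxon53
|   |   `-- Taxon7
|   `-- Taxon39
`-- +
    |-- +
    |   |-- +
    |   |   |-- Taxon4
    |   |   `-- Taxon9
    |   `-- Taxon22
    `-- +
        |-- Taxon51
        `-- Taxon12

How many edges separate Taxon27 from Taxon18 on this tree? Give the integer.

The MRCA of Taxon27 and Taxon18 is the node subtending ((((Taxon36,Taxon27),Taxon10),((Taxon49,((Taxon11,((Taxon69,Taxon46),(Taxon25,Taxon35),Taxon32)),Taxon16)),Taxon40)),((Taxon18,Taxon53),Taxon7),Taxon39).
From Taxon27 up to that node: 4 branches. From Taxon18 up to the same node: 3 branches. Total: 4 + 3 = 7.

7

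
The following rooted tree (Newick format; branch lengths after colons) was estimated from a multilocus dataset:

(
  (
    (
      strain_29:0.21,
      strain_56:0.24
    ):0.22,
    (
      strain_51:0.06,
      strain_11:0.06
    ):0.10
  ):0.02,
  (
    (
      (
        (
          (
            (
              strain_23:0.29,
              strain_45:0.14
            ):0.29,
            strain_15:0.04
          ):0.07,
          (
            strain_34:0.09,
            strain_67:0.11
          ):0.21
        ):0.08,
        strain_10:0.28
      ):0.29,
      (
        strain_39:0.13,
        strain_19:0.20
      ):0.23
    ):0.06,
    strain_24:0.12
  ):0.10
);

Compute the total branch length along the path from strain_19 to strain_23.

1.45

The path runs strain_19 → … → MRCA → … → strain_23; the MRCA is the node subtending (((((strain_23,strain_45),strain_15),(strain_34,strain_67)),strain_10),(strain_39,strain_19)).
Branch lengths along that path: 0.20 + 0.23 + 0.29 + 0.08 + 0.07 + 0.29 + 0.29 = 1.45.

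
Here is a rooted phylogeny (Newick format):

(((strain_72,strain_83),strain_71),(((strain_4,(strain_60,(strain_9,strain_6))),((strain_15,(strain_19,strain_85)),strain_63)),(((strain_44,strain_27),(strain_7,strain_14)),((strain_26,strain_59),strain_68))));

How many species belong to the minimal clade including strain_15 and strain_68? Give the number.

15

The MRCA of strain_15 and strain_68 is the node subtending (((strain_4,(strain_60,(strain_9,strain_6))),((strain_15,(strain_19,strain_85)),strain_63)),(((strain_44,strain_27),(strain_7,strain_14)),((strain_26,strain_59),strain_68))).
That clade contains 15 terminal taxa: strain_14, strain_15, strain_19, strain_26, strain_27, strain_4, strain_44, strain_59, strain_6, strain_60, strain_63, strain_68, strain_7, strain_85, strain_9.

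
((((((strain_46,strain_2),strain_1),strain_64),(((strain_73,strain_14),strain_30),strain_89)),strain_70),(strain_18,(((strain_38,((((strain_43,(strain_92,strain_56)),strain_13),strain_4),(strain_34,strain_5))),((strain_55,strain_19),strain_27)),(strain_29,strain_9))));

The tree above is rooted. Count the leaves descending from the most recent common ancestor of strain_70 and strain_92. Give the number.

23

The MRCA of strain_70 and strain_92 is the root, so the clade is the entire tree.
That clade contains 23 terminal taxa: strain_1, strain_13, strain_14, strain_18, strain_19, strain_2, strain_27, strain_29, strain_30, strain_34, strain_38, strain_4, strain_43, strain_46, strain_5, strain_55, strain_56, strain_64, strain_70, strain_73, strain_89, strain_9, strain_92.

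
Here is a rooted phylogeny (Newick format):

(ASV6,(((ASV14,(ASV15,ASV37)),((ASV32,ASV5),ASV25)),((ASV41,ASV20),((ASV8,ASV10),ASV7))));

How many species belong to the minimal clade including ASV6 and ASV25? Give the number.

The MRCA of ASV6 and ASV25 is the root, so the clade is the entire tree.
That clade contains 12 terminal taxa: ASV10, ASV14, ASV15, ASV20, ASV25, ASV32, ASV37, ASV41, ASV5, ASV6, ASV7, ASV8.

12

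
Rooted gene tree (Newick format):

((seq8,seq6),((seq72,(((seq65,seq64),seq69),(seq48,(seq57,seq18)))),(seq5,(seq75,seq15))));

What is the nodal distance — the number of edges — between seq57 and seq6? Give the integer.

The MRCA of seq57 and seq6 is the root of the tree.
From seq57 up to that node: 6 branches. From seq6 up to the same node: 2 branches. Total: 6 + 2 = 8.

8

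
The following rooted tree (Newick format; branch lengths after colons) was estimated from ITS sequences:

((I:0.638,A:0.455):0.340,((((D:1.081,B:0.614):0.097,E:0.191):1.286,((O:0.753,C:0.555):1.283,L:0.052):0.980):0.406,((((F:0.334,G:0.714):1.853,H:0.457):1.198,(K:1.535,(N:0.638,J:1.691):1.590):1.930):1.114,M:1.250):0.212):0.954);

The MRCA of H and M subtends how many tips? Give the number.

7

The MRCA of H and M is the node subtending ((((F,G),H),(K,(N,J))),M).
That clade contains 7 terminal taxa: F, G, H, J, K, M, N.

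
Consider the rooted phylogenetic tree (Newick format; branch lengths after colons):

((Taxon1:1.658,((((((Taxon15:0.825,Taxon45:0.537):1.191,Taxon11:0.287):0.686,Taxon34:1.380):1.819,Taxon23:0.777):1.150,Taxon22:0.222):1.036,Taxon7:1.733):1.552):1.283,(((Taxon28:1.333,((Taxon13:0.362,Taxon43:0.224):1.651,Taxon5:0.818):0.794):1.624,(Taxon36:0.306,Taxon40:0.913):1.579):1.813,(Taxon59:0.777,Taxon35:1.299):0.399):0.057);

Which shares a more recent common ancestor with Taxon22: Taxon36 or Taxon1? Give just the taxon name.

Taxon1

The MRCA of Taxon22 and Taxon1 subtends (Taxon1,((((((Taxon15,Taxon45),Taxon11),Taxon34),Taxon23),Taxon22),Taxon7)) (8 taxa).
The MRCA of Taxon22 and Taxon36 is the root, subtending the entire tree (16 taxa).
The first is nested inside the second, so Taxon22 shares a more recent common ancestor with Taxon1.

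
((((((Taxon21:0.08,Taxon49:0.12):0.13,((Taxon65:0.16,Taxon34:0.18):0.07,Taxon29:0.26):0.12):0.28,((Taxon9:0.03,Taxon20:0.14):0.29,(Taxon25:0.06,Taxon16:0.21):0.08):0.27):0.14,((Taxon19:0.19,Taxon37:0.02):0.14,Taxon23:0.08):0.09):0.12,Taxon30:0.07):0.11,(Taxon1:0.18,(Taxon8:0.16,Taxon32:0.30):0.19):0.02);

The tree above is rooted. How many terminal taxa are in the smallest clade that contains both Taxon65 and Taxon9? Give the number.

The MRCA of Taxon65 and Taxon9 is the node subtending (((Taxon21,Taxon49),((Taxon65,Taxon34),Taxon29)),((Taxon9,Taxon20),(Taxon25,Taxon16))).
That clade contains 9 terminal taxa: Taxon16, Taxon20, Taxon21, Taxon25, Taxon29, Taxon34, Taxon49, Taxon65, Taxon9.

9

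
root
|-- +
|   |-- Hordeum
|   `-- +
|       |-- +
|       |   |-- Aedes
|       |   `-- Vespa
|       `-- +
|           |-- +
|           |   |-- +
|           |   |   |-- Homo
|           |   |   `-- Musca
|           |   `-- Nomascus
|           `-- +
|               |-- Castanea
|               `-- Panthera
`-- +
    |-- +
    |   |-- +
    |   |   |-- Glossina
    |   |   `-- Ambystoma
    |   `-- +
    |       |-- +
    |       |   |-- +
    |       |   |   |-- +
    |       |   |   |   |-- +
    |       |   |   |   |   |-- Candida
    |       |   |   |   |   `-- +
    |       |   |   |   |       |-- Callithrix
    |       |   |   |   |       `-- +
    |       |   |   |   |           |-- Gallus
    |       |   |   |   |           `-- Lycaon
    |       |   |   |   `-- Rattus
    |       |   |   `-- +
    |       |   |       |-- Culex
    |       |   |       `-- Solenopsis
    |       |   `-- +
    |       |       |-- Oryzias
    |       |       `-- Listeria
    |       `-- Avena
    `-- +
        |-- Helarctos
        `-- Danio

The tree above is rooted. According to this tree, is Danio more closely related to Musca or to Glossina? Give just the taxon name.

The MRCA of Danio and Glossina subtends (((Glossina,Ambystoma),(((((Candida,(Callithrix,(Gallus,Lycaon))),Rattus),(Culex,Solenopsis)),(Oryzias,Listeria)),Avena)),(Helarctos,Danio)) (14 taxa).
The MRCA of Danio and Musca is the root, subtending the entire tree (22 taxa).
The first is nested inside the second, so Danio shares a more recent common ancestor with Glossina.

Glossina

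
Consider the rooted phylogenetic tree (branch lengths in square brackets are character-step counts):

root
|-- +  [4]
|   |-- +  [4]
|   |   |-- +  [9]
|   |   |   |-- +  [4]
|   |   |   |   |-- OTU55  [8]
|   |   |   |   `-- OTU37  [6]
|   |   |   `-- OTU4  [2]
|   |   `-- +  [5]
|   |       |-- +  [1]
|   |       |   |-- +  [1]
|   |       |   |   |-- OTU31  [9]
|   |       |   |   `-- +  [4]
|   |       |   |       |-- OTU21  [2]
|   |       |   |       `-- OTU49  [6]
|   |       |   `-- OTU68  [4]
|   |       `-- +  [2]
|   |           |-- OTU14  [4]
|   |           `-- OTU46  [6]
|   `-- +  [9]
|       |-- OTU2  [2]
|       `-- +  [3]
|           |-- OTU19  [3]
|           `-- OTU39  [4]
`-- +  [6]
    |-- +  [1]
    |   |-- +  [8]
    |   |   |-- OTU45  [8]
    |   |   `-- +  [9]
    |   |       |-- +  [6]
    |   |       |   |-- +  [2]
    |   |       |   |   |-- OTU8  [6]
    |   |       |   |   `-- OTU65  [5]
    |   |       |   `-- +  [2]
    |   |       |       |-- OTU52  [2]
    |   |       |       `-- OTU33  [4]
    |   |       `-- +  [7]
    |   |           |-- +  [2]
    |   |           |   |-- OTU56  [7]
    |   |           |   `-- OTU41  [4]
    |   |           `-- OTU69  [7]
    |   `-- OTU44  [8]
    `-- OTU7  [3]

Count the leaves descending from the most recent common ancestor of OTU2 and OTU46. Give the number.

12

The MRCA of OTU2 and OTU46 is the node subtending ((((OTU55,OTU37),OTU4),(((OTU31,(OTU21,OTU49)),OTU68),(OTU14,OTU46))),(OTU2,(OTU19,OTU39))).
That clade contains 12 terminal taxa: OTU14, OTU19, OTU2, OTU21, OTU31, OTU37, OTU39, OTU4, OTU46, OTU49, OTU55, OTU68.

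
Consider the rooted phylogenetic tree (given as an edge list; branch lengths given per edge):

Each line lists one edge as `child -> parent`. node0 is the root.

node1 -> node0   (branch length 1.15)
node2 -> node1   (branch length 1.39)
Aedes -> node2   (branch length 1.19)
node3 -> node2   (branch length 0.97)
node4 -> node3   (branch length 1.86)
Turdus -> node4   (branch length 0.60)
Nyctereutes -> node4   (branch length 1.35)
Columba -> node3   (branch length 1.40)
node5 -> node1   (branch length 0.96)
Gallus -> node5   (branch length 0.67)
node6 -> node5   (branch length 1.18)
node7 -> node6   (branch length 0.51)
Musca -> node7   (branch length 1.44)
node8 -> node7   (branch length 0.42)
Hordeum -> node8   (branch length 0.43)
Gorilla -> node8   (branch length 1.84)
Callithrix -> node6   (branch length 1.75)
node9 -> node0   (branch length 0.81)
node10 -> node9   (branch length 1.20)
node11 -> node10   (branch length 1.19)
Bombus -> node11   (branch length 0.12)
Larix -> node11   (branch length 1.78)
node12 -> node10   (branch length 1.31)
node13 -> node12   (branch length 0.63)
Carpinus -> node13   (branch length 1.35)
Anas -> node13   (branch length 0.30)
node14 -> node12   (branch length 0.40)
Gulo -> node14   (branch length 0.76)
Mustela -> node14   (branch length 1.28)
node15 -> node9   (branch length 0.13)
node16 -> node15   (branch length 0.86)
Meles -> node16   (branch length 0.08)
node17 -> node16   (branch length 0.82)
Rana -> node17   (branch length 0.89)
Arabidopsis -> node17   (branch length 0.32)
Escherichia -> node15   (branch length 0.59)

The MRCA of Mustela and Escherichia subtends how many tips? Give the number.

10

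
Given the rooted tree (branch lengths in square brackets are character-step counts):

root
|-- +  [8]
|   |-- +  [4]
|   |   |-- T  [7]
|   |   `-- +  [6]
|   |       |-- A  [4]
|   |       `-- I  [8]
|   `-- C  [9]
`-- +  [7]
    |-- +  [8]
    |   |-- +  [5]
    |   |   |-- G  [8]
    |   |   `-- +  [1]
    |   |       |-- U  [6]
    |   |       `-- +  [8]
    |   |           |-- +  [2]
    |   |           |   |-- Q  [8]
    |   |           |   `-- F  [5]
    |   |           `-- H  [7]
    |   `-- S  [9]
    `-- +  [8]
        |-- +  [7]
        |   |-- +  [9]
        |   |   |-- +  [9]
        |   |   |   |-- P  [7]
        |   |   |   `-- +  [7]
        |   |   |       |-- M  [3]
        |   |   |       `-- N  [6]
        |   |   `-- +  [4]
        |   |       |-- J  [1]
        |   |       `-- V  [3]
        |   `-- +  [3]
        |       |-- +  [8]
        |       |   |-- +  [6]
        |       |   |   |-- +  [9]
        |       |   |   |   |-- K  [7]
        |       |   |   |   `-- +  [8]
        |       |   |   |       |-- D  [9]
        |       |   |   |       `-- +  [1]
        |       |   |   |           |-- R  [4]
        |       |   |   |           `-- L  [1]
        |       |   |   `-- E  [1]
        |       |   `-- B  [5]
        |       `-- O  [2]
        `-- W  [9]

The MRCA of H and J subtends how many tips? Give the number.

19

The MRCA of H and J is the node subtending (((G,(U,((Q,F),H))),S),((((P,(M,N)),(J,V)),((((K,(D,(R,L))),E),B),O)),W)).
That clade contains 19 terminal taxa: B, D, E, F, G, H, J, K, L, M, N, O, P, Q, R, S, U, V, W.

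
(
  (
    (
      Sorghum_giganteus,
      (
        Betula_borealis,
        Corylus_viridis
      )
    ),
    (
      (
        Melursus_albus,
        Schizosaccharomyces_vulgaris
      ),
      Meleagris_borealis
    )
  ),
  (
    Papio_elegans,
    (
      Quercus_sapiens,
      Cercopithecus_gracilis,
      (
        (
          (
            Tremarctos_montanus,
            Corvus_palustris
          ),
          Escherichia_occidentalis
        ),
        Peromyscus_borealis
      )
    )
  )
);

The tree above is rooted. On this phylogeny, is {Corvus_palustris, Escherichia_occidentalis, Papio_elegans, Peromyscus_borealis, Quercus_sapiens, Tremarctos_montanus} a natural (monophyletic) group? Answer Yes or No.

No

The MRCA of the listed taxa subtends (Papio_elegans,(Quercus_sapiens,Cercopithecus_gracilis,(((Tremarctos_montanus,Corvus_palustris),Escherichia_occidentalis),Peromyscus_borealis))).
That clade also contains Cercopithecus_gracilis, which is not in the proposed group, so the group is not monophyletic.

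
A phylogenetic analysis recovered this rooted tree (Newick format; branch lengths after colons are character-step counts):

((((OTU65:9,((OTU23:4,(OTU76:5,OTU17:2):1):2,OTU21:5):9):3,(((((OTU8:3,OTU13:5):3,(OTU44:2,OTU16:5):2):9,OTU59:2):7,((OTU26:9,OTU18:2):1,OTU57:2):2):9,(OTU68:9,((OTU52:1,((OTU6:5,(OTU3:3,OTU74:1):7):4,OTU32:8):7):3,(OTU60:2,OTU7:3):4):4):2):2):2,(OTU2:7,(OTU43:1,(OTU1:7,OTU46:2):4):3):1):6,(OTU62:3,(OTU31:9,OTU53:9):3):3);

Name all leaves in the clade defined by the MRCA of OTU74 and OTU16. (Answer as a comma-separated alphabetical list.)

Tracing OTU74: it sits inside (OTU3,OTU74).
Tracing OTU16: it sits inside (OTU44,OTU16).
The smallest clade enclosing both is (((((OTU8,OTU13),(OTU44,OTU16)),OTU59),((OTU26,OTU18),OTU57)),(OTU68,((OTU52,((OTU6,(OTU3,OTU74)),OTU32)),(OTU60,OTU7)))); the answer is its 16 terminal taxa in alphabetical order.

OTU13, OTU16, OTU18, OTU26, OTU3, OTU32, OTU44, OTU52, OTU57, OTU59, OTU6, OTU60, OTU68, OTU7, OTU74, OTU8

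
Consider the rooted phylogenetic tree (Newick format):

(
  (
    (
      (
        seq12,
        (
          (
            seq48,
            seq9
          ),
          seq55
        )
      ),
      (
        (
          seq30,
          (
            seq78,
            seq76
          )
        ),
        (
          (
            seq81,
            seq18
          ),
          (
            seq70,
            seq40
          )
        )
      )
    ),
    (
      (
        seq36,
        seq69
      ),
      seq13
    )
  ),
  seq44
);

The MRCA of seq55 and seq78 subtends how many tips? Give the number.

11

The MRCA of seq55 and seq78 is the node subtending ((seq12,((seq48,seq9),seq55)),((seq30,(seq78,seq76)),((seq81,seq18),(seq70,seq40)))).
That clade contains 11 terminal taxa: seq12, seq18, seq30, seq40, seq48, seq55, seq70, seq76, seq78, seq81, seq9.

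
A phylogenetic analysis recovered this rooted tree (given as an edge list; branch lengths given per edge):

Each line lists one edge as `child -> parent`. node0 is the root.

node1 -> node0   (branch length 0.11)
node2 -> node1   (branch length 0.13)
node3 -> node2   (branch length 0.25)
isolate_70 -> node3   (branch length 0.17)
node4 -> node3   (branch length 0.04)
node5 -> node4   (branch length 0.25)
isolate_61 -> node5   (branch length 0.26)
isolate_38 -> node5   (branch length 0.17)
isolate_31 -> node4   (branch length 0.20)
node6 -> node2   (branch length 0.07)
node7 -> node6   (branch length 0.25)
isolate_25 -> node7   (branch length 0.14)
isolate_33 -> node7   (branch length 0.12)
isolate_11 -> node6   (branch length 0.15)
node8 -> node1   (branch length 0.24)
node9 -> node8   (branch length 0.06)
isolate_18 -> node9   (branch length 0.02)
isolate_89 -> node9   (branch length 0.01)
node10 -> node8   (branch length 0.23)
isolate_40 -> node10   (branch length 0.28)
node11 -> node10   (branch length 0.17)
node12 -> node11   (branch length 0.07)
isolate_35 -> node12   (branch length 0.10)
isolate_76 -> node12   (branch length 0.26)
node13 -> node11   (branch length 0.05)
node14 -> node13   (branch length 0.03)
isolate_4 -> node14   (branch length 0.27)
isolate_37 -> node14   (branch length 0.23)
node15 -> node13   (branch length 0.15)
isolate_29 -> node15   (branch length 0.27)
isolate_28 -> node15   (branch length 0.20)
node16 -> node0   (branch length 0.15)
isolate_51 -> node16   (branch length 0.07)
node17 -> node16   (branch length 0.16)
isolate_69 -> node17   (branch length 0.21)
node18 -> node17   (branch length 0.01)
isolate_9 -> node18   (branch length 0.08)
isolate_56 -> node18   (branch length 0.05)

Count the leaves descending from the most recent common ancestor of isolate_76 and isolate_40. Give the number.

7

The MRCA of isolate_76 and isolate_40 is the node subtending (isolate_40,((isolate_35,isolate_76),((isolate_4,isolate_37),(isolate_29,isolate_28)))).
That clade contains 7 terminal taxa: isolate_28, isolate_29, isolate_35, isolate_37, isolate_4, isolate_40, isolate_76.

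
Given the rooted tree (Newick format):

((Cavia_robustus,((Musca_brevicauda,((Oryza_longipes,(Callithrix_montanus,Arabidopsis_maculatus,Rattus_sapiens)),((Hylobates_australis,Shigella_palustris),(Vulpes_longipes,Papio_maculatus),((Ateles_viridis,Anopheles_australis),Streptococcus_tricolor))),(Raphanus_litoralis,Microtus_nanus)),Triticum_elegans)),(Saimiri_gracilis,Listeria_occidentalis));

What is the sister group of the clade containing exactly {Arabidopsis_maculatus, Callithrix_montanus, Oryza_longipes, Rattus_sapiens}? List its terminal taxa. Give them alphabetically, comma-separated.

The clade containing exactly {Arabidopsis_maculatus, Callithrix_montanus, Oryza_longipes, Rattus_sapiens} attaches to the tree at the node subtending ((Oryza_longipes,(Callithrix_montanus,Arabidopsis_maculatus,Rattus_sapiens)),((Hylobates_australis,Shigella_palustris),(Vulpes_longipes,Papio_maculatus),((Ateles_viridis,Anopheles_australis),Streptococcus_tricolor))).
The other lineage descending from that same node — the sister group — is ((Hylobates_australis,Shigella_palustris),(Vulpes_longipes,Papio_maculatus),((Ateles_viridis,Anopheles_australis),Streptococcus_tricolor)); its 7 tips in alphabetical order are the answer.

Anopheles_australis, Ateles_viridis, Hylobates_australis, Papio_maculatus, Shigella_palustris, Streptococcus_tricolor, Vulpes_longipes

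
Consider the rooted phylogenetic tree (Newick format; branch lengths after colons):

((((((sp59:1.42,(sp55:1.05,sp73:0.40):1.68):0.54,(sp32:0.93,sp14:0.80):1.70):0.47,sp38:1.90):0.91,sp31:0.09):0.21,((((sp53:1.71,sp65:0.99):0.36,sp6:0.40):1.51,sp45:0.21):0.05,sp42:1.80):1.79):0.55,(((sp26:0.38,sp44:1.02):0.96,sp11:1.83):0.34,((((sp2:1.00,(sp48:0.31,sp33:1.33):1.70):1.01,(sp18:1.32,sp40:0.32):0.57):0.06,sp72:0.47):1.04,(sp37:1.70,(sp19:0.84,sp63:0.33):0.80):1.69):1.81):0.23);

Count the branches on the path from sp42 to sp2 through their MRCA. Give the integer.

The MRCA of sp42 and sp2 is the root of the tree.
From sp42 up to that node: 3 branches. From sp2 up to the same node: 6 branches. Total: 3 + 6 = 9.

9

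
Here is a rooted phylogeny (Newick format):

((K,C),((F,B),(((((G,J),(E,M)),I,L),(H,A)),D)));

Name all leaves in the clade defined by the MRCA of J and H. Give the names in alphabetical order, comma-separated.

A, E, G, H, I, J, L, M

Tracing J: it sits inside (G,J).
Tracing H: it sits inside (H,A).
The smallest clade enclosing both is ((((G,J),(E,M)),I,L),(H,A)); the answer is its 8 terminal taxa in alphabetical order.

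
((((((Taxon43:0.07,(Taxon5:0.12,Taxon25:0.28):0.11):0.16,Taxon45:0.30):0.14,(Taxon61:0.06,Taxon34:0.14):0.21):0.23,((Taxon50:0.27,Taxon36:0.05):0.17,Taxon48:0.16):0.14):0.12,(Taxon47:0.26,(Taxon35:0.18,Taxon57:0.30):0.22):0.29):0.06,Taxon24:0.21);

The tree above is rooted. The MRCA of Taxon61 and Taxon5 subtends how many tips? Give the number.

The MRCA of Taxon61 and Taxon5 is the node subtending (((Taxon43,(Taxon5,Taxon25)),Taxon45),(Taxon61,Taxon34)).
That clade contains 6 terminal taxa: Taxon25, Taxon34, Taxon43, Taxon45, Taxon5, Taxon61.

6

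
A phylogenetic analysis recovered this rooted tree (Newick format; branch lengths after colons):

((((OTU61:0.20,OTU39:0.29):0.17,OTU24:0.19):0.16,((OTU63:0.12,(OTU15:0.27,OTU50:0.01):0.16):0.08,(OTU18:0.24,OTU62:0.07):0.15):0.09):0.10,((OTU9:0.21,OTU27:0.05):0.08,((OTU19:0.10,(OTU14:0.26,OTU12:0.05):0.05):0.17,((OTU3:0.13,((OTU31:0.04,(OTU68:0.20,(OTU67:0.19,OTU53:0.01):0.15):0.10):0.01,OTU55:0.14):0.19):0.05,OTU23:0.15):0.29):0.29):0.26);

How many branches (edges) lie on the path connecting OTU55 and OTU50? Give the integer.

The MRCA of OTU55 and OTU50 is the root of the tree.
From OTU55 up to that node: 6 branches. From OTU50 up to the same node: 5 branches. Total: 6 + 5 = 11.

11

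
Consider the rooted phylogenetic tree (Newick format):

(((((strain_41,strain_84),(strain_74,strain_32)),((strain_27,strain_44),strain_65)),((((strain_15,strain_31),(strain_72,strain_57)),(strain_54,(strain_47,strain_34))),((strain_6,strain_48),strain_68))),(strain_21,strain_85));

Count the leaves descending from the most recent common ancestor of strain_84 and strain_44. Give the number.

7

The MRCA of strain_84 and strain_44 is the node subtending (((strain_41,strain_84),(strain_74,strain_32)),((strain_27,strain_44),strain_65)).
That clade contains 7 terminal taxa: strain_27, strain_32, strain_41, strain_44, strain_65, strain_74, strain_84.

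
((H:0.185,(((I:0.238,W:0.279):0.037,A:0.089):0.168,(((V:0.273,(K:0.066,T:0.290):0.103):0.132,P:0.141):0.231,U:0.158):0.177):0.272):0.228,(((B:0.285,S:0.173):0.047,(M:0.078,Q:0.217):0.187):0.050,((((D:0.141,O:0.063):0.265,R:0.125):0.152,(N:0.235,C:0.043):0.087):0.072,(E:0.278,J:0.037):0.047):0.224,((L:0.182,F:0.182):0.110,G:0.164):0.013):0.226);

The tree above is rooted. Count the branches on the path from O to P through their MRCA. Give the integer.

11

The MRCA of O and P is the root of the tree.
From O up to that node: 6 branches. From P up to the same node: 5 branches. Total: 6 + 5 = 11.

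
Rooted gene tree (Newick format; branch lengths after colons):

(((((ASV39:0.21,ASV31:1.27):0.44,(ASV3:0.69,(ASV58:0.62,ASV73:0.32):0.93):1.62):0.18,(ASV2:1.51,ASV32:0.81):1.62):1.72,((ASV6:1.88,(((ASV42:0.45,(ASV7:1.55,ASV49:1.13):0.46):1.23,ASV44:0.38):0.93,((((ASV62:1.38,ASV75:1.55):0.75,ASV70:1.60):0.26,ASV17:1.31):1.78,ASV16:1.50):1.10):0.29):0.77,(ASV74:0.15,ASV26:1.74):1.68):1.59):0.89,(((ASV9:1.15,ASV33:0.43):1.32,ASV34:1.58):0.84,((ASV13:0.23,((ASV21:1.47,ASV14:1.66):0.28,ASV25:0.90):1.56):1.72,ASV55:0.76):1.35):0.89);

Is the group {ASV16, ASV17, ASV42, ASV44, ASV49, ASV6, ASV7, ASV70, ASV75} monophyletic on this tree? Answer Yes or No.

No

The MRCA of the listed taxa subtends (ASV6,(((ASV42,(ASV7,ASV49)),ASV44),((((ASV62,ASV75),ASV70),ASV17),ASV16))).
That clade also contains ASV62, which is not in the proposed group, so the group is not monophyletic.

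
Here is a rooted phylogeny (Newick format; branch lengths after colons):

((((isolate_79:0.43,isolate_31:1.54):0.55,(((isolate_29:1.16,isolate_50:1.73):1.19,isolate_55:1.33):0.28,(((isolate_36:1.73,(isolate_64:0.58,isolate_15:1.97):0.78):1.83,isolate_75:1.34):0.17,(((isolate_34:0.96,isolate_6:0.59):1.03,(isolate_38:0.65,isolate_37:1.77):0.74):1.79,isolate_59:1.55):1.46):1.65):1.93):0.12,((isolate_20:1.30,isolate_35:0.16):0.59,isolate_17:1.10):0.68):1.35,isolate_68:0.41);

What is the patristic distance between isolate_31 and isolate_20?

The path runs isolate_31 → … → MRCA → … → isolate_20; the MRCA is the node subtending (((isolate_79,isolate_31),(((isolate_29,isolate_50),isolate_55),(((isolate_36,(isolate_64,isolate_15)),isolate_75),(((isolate_34,isolate_6),(isolate_38,isolate_37)),isolate_59)))),((isolate_20,isolate_35),isolate_17)).
Branch lengths along that path: 1.54 + 0.55 + 0.12 + 0.68 + 0.59 + 1.30 = 4.78.

4.78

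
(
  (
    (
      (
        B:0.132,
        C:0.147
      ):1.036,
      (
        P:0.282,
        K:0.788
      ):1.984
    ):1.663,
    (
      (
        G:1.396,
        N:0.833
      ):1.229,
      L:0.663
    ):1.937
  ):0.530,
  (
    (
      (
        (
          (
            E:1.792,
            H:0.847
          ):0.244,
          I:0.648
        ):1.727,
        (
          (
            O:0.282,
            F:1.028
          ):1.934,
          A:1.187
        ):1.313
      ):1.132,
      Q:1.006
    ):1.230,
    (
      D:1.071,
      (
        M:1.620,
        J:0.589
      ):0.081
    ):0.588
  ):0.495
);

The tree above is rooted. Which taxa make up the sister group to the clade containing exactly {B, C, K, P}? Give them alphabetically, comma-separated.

G, L, N

The clade containing exactly {B, C, K, P} attaches to the tree at the node subtending (((B,C),(P,K)),((G,N),L)).
The other lineage descending from that same node — the sister group — is ((G,N),L); its 3 tips in alphabetical order are the answer.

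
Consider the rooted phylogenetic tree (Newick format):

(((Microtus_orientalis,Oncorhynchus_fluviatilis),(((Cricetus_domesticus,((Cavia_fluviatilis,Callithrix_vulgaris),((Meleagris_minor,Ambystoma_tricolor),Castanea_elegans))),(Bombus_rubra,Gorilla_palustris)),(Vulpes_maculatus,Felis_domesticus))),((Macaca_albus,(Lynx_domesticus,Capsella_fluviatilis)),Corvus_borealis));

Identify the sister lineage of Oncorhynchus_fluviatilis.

Microtus_orientalis

Oncorhynchus_fluviatilis attaches to the tree at the node subtending (Microtus_orientalis,Oncorhynchus_fluviatilis).
The other lineage descending from that same node — the sister group — is the single tip Microtus_orientalis.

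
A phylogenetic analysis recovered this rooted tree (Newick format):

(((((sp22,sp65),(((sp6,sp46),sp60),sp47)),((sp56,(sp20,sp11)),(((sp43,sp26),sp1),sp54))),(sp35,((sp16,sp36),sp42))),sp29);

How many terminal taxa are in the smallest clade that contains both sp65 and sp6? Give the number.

6

The MRCA of sp65 and sp6 is the node subtending ((sp22,sp65),(((sp6,sp46),sp60),sp47)).
That clade contains 6 terminal taxa: sp22, sp46, sp47, sp6, sp60, sp65.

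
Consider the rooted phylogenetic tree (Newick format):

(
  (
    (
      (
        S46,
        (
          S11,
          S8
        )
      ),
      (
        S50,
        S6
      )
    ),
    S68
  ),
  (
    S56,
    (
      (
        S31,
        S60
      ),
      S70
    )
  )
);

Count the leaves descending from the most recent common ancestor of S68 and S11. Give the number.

6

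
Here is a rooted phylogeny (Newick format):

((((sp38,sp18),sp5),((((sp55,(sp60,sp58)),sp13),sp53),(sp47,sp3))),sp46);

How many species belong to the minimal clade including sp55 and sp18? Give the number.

10

The MRCA of sp55 and sp18 is the node subtending (((sp38,sp18),sp5),((((sp55,(sp60,sp58)),sp13),sp53),(sp47,sp3))).
That clade contains 10 terminal taxa: sp13, sp18, sp3, sp38, sp47, sp5, sp53, sp55, sp58, sp60.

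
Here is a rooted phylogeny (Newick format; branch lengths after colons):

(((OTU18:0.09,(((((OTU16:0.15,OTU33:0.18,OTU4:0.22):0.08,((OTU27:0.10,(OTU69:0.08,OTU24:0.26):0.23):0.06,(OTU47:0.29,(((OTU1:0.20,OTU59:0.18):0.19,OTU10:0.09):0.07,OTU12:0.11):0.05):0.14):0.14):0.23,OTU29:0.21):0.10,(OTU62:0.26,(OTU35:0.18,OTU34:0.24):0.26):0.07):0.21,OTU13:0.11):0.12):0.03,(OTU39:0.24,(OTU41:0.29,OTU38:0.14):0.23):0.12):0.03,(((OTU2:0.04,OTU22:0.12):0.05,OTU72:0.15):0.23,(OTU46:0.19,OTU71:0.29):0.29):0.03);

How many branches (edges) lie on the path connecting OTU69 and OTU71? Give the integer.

13

The MRCA of OTU69 and OTU71 is the root of the tree.
From OTU69 up to that node: 10 branches. From OTU71 up to the same node: 3 branches. Total: 10 + 3 = 13.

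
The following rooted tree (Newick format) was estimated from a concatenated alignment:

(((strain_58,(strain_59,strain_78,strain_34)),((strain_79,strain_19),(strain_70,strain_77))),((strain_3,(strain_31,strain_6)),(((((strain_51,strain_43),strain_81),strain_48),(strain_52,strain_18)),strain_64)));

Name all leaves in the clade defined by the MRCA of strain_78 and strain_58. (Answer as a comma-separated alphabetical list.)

strain_34, strain_58, strain_59, strain_78

Tracing strain_78: it sits inside (strain_59,strain_78,strain_34).
Tracing strain_58: it sits inside (strain_58,(strain_59,strain_78,strain_34)).
The smallest clade enclosing both is (strain_58,(strain_59,strain_78,strain_34)); the answer is its 4 terminal taxa in alphabetical order.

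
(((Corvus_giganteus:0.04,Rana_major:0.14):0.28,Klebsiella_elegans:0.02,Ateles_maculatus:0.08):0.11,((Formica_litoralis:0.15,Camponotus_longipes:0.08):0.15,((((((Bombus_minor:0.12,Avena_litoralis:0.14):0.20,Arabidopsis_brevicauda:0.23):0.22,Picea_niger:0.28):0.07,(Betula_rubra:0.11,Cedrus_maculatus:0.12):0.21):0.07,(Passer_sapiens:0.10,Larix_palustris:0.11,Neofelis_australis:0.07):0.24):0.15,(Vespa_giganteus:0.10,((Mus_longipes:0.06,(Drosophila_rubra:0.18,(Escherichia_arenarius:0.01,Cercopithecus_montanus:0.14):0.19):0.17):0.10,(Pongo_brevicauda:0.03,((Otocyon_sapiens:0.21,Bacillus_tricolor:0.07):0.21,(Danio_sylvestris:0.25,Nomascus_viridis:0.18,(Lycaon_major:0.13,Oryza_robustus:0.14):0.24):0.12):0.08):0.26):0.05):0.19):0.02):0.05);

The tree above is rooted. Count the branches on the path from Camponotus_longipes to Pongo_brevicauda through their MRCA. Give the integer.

The MRCA of Camponotus_longipes and Pongo_brevicauda is the node subtending ((Formica_litoralis,Camponotus_longipes),((((((Bombus_minor,Avena_litoralis),Arabidopsis_brevicauda),Picea_niger),(Betula_rubra,Cedrus_maculatus)),(Passer_sapiens,Larix_palustris,Neofelis_australis)),(Vespa_giganteus,((Mus_longipes,(Drosophila_rubra,(Escherichia_arenarius,Cercopithecus_montanus))),(Pongo_brevicauda,((Otocyon_sapiens,Bacillus_tricolor),(Danio_sylvestris,Nomascus_viridis,(Lycaon_major,Oryza_robustus)))))))).
From Camponotus_longipes up to that node: 2 branches. From Pongo_brevicauda up to the same node: 5 branches. Total: 2 + 5 = 7.

7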